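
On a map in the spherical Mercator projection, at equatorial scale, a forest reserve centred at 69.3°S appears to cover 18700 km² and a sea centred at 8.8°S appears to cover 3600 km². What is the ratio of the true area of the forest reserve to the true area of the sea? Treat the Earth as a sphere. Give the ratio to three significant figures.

0.665

Since Mercator area scale is 1/cos²φ, the true area equals the apparent area multiplied by cos²φ.
True area of forest reserve: 18700 × cos²(69.3°) = 18700 × 0.1249 = 2336 km².
True area of sea: 3600 × cos²(8.8°) = 3600 × 0.9766 = 3516 km².
Ratio = 2336 / 3516 ≈ 0.665.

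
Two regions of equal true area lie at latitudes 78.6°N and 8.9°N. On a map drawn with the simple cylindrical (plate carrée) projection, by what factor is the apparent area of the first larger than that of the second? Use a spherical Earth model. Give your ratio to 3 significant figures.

In the plate carrée (x = Rλ, y = Rφ), meridians are true-scale (h = 1) and parallels are stretched by k = sec φ.
Areal scale at 78.6°: h·k = 1.000 × 5.059 = 5.059.
Areal scale at 8.9°: h·k = 1.000 × 1.012 = 1.012.
Ratio = 5.059/1.012 ≈ 5.00.

5.00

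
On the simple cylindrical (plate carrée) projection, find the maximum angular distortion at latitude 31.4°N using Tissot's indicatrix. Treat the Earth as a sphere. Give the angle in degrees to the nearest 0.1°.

In the plate carrée (x = Rλ, y = Rφ), meridians are true-scale (h = 1) and parallels are stretched by k = sec φ.
At 31.4°: h = 1.000, k = 1.172; principal scales a = 1.172, b = 1.000.
sin(ω/2) = (a − b)/(a + b) = 0.1716/2.172 = 0.07901, so ω = 2 arcsin(0.07901) ≈ 9.1°.

9.1°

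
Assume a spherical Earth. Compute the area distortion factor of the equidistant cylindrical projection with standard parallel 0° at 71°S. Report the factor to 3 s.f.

3.07

In the plate carrée (x = Rλ, y = Rφ), meridians are true-scale (h = 1) and parallels are stretched by k = sec φ.
Areal scale = h·k = 1 × sec φ; at 71°, h = 1.000, k = 3.072, so h·k = 3.072.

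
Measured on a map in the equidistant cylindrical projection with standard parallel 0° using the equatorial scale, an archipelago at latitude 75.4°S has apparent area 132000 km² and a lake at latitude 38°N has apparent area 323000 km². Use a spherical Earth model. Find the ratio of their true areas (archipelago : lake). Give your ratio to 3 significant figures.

0.131

On the plate carrée, areal scale = h·k = 1 × sec φ, so true area = apparent × cos φ.
True area of archipelago: 132000 × cos(75.4°) = 132000 × 0.2521 = 33270 km².
True area of lake: 323000 × cos(38°) = 323000 × 0.7880 = 254500 km².
Ratio = 33270 / 254500 ≈ 0.131.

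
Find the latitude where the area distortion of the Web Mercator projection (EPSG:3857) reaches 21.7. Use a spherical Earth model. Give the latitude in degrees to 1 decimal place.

77.6°

Mercator areal scale is sec²φ.
sec²φ = 21.7  ⇒  cos²φ = 0.04608  ⇒  cos φ = 0.2147.
φ = arccos(0.2147) ≈ 77.6°.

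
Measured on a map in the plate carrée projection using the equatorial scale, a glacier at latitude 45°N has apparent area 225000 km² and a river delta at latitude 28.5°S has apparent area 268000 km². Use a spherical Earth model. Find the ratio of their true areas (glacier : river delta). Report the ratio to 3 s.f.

On the plate carrée, areal scale = h·k = 1 × sec φ, so true area = apparent × cos φ.
True area of glacier: 225000 × cos(45°) = 225000 × 0.7071 = 159100 km².
True area of river delta: 268000 × cos(28.5°) = 268000 × 0.8788 = 235500 km².
Ratio = 159100 / 235500 ≈ 0.676.

0.676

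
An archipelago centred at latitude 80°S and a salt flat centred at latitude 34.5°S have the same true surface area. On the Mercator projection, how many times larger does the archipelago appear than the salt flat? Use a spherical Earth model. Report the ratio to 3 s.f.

Mercator is conformal with k = sec φ, so areal scale = k² = sec²φ.
At 80°: sec²(80°) = 1/0.1736² = 33.16.
At 34.5°: sec²(34.5°) = 1/0.8241² = 1.472.
Ratio = 33.16/1.472 = cos²(34.5°)/cos²(80°) ≈ 22.5.

22.5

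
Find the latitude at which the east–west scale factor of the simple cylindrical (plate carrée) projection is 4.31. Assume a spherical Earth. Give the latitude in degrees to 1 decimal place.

Plate carrée: h = 1, k = sec φ along parallels.
sec φ = 4.31  ⇒  cos φ = 0.2320  ⇒  φ ≈ 76.6°.

76.6°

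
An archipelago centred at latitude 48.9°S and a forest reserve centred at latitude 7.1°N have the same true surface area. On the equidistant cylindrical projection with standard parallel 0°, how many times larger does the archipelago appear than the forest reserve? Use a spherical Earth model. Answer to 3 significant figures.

1.51

Plate carrée maps x = Rλ, y = Rφ. The meridian scale is h = 1 and the parallel scale is k = 1/cos φ = sec φ.
Areal scale at 48.9°: h·k = 1.000 × 1.521 = 1.521.
Areal scale at 7.1°: h·k = 1.000 × 1.008 = 1.008.
Ratio = 1.521/1.008 ≈ 1.51.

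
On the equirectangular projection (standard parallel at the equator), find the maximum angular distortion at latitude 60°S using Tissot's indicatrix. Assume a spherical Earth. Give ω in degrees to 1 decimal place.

38.9°

For the equirectangular projection with φ₀ = 0 (plate carrée), h = 1 along meridians and k = sec φ along parallels.
At 60°: h = 1.000, k = 2.000; principal scales a = 2.000, b = 1.000.
sin(ω/2) = (a − b)/(a + b) = 1.0000/3.000 = 0.3333, so ω = 2 arcsin(0.3333) ≈ 38.9°.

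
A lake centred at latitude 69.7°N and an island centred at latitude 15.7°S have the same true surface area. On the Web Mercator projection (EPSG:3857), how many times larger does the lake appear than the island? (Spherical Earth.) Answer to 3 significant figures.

On Mercator, area is exaggerated by sec²φ = 1/cos²φ.
At 69.7°: sec²(69.7°) = 1/0.3469² = 8.308.
At 15.7°: sec²(15.7°) = 1/0.9627² = 1.079.
Ratio = 8.308/1.079 = cos²(15.7°)/cos²(69.7°) ≈ 7.70.

7.70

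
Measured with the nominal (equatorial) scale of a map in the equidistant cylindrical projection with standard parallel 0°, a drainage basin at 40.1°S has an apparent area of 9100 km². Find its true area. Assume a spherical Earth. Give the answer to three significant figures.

6960 km²

Plate carrée maps x = Rλ, y = Rφ. The meridian scale is h = 1 and the parallel scale is k = 1/cos φ = sec φ.
Areal scale = h·k = 1 × sec φ; at 40.1°, h = 1.000, k = 1.307, so h·k = 1.307.
True area = apparent / (areal scale) = 9100 / 1.307 ≈ 6960 km².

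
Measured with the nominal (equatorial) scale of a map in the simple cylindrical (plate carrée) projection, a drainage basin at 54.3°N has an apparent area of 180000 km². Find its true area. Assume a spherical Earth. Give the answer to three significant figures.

105000 km²

For the equirectangular projection with φ₀ = 0 (plate carrée), h = 1 along meridians and k = sec φ along parallels.
Areal scale = h·k = 1 × sec φ; at 54.3°, h = 1.000, k = 1.714, so h·k = 1.714.
True area = apparent / (areal scale) = 180000 / 1.714 ≈ 105000 km².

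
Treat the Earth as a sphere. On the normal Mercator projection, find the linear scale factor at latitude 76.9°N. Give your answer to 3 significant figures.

For Mercator, h = k = sec φ (a conformal cylindrical projection has a single point scale, 1/cos φ).
k = 1/cos 76.9° = 1/0.2267 = 4.412.

4.41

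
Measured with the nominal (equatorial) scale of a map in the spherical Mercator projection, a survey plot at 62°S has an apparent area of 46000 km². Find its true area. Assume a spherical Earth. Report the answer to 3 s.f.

10100 km²

Mercator is conformal, so the point scale is isotropic: h = k = sec φ = 1/cos φ.
Areal scale = k² = sec²φ = 1/cos²(62°) = 1/0.4695² = 4.537.
True area = apparent / (areal scale) = 46000 / 4.537 ≈ 10100 km².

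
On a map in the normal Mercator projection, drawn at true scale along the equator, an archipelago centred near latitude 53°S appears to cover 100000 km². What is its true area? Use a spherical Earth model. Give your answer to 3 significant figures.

Mercator is conformal, so the point scale is isotropic: h = k = sec φ = 1/cos φ.
Areal scale = k² = sec²φ = 1/cos²(53°) = 1/0.6018² = 2.761.
True area = apparent / (areal scale) = 100000 / 2.761 ≈ 36200 km².

36200 km²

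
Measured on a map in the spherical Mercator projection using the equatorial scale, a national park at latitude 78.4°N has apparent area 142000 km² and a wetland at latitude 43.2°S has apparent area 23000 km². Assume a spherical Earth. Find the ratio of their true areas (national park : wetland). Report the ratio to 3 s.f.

Mercator's areal exaggeration is sec²φ; hence true area = (apparent area) · cos²φ.
True area of national park: 142000 × cos²(78.4°) = 142000 × 0.04043 = 5741 km².
True area of wetland: 23000 × cos²(43.2°) = 23000 × 0.5314 = 12220 km².
Ratio = 5741 / 12220 ≈ 0.470.

0.470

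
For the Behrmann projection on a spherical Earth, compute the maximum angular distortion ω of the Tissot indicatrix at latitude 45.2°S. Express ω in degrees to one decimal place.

23.5°

The Behrmann projection is cylindrical equal-area with φ₀ = 30°. For cylindrical equal-area with standard parallel φ₀, h = cos φ / cos φ₀ and k = cos φ₀ / cos φ, so h·k = 1.
At 45.2°: h = 0.8136, k = 1.229; principal scales a = 1.229, b = 0.8136.
sin(ω/2) = (a − b)/(a + b) = 0.4154/2.043 = 0.2034, so ω = 2 arcsin(0.2034) ≈ 23.5°.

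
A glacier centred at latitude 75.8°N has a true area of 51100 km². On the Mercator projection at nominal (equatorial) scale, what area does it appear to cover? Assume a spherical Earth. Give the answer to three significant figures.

849000 km²

Mercator is conformal, so the point scale is isotropic: h = k = sec φ = 1/cos φ.
Areal scale = k² = sec²φ = 1/cos²(75.8°) = 1/0.2453² = 16.62.
Apparent area = 51100 × 16.62 ≈ 849000 km².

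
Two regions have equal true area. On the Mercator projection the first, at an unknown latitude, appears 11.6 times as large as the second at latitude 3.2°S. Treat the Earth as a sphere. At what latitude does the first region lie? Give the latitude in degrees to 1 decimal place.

73.0°

For equal true areas on Mercator, apparent areas scale as sec²φ, so the ratio is cos²φ₂ / cos²φ₁.
cos²φ₂ / cos²φ₁ = 11.6  ⇒  cos φ₁ = cos 3.2° / √11.6 = 0.9984/3.406 = 0.2932.
φ₁ = arccos(0.2932) ≈ 73.0°.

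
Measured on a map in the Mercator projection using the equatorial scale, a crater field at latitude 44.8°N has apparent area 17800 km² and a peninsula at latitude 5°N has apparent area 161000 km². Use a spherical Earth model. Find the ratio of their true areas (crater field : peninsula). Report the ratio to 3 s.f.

Since Mercator area scale is 1/cos²φ, the true area equals the apparent area multiplied by cos²φ.
True area of crater field: 17800 × cos²(44.8°) = 17800 × 0.5035 = 8962 km².
True area of peninsula: 161000 × cos²(5°) = 161000 × 0.9924 = 159800 km².
Ratio = 8962 / 159800 ≈ 0.0561.

0.0561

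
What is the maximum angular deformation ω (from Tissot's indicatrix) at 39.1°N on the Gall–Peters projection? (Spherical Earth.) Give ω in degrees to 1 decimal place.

Gall–Peters is a cylindrical equal-area projection with standard parallels at ±45°. Cylindrical equal-area (φ₀ = 45°): h = cos φ / cos 45° along meridians, k = cos 45° / cos φ along parallels; h·k = 1.
At 39.1°: h = 1.097, k = 0.9112; principal scales a = 1.097, b = 0.9112.
sin(ω/2) = (a − b)/(a + b) = 0.1863/2.009 = 0.09276, so ω = 2 arcsin(0.09276) ≈ 10.6°.

10.6°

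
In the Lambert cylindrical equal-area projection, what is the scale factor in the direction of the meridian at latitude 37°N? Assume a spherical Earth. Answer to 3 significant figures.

The Lambert cylindrical equal-area projection is the cylindrical equal-area projection with its standard parallel at the equator (φ₀ = 0). For cylindrical equal-area with standard parallel φ₀, h = cos φ / cos φ₀ and k = cos φ₀ / cos φ, so h·k = 1.
h = cos 37° / cos 0° = 0.7986/1.000 = 0.7986.

0.799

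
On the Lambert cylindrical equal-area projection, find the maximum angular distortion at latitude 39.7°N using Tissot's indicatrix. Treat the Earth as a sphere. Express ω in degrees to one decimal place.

The Lambert cylindrical equal-area projection is the cylindrical equal-area projection with its standard parallel at the equator (φ₀ = 0). For cylindrical equal-area with standard parallel φ₀, h = cos φ / cos φ₀ and k = cos φ₀ / cos φ, so h·k = 1.
At 39.7°: h = 0.7694, k = 1.300; principal scales a = 1.300, b = 0.7694.
sin(ω/2) = (a − b)/(a + b) = 0.5303/2.069 = 0.2563, so ω = 2 arcsin(0.2563) ≈ 29.7°.

29.7°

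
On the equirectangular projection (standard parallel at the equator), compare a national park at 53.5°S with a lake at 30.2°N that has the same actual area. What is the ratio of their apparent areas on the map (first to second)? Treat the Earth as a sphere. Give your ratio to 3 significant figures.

1.45

In the plate carrée (x = Rλ, y = Rφ), meridians are true-scale (h = 1) and parallels are stretched by k = sec φ.
Areal scale at 53.5°: h·k = 1.000 × 1.681 = 1.681.
Areal scale at 30.2°: h·k = 1.000 × 1.157 = 1.157.
Ratio = 1.681/1.157 ≈ 1.45.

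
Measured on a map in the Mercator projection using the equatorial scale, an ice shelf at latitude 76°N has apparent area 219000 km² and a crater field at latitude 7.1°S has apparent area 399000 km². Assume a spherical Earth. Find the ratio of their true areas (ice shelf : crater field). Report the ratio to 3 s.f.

On Mercator the areal scale is sec²φ, so true area = apparent × cos²φ.
True area of ice shelf: 219000 × cos²(76°) = 219000 × 0.05853 = 12820 km².
True area of crater field: 399000 × cos²(7.1°) = 399000 × 0.9847 = 392900 km².
Ratio = 12820 / 392900 ≈ 0.0326.

0.0326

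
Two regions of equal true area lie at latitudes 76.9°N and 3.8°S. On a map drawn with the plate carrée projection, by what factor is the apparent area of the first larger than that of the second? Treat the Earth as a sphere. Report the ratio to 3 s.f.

4.40

In the plate carrée (x = Rλ, y = Rφ), meridians are true-scale (h = 1) and parallels are stretched by k = sec φ.
Areal scale at 76.9°: h·k = 1.000 × 4.412 = 4.412.
Areal scale at 3.8°: h·k = 1.000 × 1.002 = 1.002.
Ratio = 4.412/1.002 ≈ 4.40.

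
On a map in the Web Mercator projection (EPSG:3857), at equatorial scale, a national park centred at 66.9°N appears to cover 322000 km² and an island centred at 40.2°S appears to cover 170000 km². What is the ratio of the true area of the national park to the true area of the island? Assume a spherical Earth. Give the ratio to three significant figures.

0.500

Since Mercator area scale is 1/cos²φ, the true area equals the apparent area multiplied by cos²φ.
True area of national park: 322000 × cos²(66.9°) = 322000 × 0.1539 = 49560 km².
True area of island: 170000 × cos²(40.2°) = 170000 × 0.5834 = 99180 km².
Ratio = 49560 / 99180 ≈ 0.500.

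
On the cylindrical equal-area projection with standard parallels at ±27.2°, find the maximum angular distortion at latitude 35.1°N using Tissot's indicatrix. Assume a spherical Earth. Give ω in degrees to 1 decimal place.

9.6°

Cylindrical equal-area (φ₀ = 27.2°): h = cos φ / cos 27.2° along meridians, k = cos 27.2° / cos φ along parallels; h·k = 1.
At 35.1°: h = 0.9199, k = 1.087; principal scales a = 1.087, b = 0.9199.
sin(ω/2) = (a − b)/(a + b) = 0.1672/2.007 = 0.08333, so ω = 2 arcsin(0.08333) ≈ 9.6°.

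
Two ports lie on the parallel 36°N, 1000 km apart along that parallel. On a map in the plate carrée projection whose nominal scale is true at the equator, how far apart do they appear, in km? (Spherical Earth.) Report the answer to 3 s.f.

1240 km

In the plate carrée (x = Rλ, y = Rφ), meridians are true-scale (h = 1) and parallels are stretched by k = sec φ.
Along the parallel, k = sec 36° = 1/0.8090 = 1.236.
Map distance = 1000 × 1.236 ≈ 1240 km.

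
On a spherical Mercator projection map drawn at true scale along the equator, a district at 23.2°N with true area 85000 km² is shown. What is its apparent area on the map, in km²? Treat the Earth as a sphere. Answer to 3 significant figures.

The Mercator projection is conformal; its linear scale factor is the same in every direction and equals sec φ = 1/cos φ.
Areal scale = k² = sec²φ = 1/cos²(23.2°) = 1/0.9191² = 1.184.
Apparent area = 85000 × 1.184 ≈ 101000 km².

101000 km²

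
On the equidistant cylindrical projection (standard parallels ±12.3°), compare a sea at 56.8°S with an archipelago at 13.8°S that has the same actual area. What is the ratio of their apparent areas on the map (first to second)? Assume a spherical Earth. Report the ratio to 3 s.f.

In the equirectangular projection with standard parallel φ₀ = 12.3° (x = Rλ cos φ₀, y = Rφ), meridians are true-scale (h = 1) and the parallel scale is k = cos φ₀ / cos φ.
Areal scale at 56.8°: h·k = 1.000 × 1.784 = 1.784.
Areal scale at 13.8°: h·k = 1.000 × 1.006 = 1.006.
Ratio = 1.784/1.006 ≈ 1.77.

1.77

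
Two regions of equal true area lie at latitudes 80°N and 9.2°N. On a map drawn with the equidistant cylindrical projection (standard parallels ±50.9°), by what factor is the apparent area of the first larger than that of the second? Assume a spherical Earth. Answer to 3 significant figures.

The equidistant cylindrical projection with φ₀ = 50.9° has h = 1 (meridians true) and k = cos φ₀ / cos φ along parallels.
Areal scale at 80°: h·k = 1.000 × 3.632 = 3.632.
Areal scale at 9.2°: h·k = 1.000 × 0.6389 = 0.6389.
Ratio = 3.632/0.6389 ≈ 5.68.

5.68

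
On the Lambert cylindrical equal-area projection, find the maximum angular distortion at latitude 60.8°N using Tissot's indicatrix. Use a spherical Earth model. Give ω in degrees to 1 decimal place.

The Lambert cylindrical equal-area projection is the cylindrical equal-area projection with its standard parallel at the equator (φ₀ = 0). For cylindrical equal-area with standard parallel φ₀, h = cos φ / cos φ₀ and k = cos φ₀ / cos φ, so h·k = 1.
At 60.8°: h = 0.4879, k = 2.050; principal scales a = 2.050, b = 0.4879.
sin(ω/2) = (a − b)/(a + b) = 1.562/2.538 = 0.6155, so ω = 2 arcsin(0.6155) ≈ 76.0°.

76.0°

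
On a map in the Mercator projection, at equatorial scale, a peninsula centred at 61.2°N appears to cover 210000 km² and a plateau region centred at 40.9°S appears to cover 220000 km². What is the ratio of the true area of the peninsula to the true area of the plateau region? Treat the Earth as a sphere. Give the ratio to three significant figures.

Since Mercator area scale is 1/cos²φ, the true area equals the apparent area multiplied by cos²φ.
True area of peninsula: 210000 × cos²(61.2°) = 210000 × 0.2321 = 48740 km².
True area of plateau region: 220000 × cos²(40.9°) = 220000 × 0.5713 = 125700 km².
Ratio = 48740 / 125700 ≈ 0.388.

0.388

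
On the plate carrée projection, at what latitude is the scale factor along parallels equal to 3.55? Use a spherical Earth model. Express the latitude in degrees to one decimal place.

Plate carrée: h = 1, k = sec φ along parallels.
sec φ = 3.55  ⇒  cos φ = 0.2817  ⇒  φ ≈ 73.6°.

73.6°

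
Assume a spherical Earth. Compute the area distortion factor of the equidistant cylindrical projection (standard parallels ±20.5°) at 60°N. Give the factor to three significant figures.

1.87

The equidistant cylindrical projection with φ₀ = 20.5° has h = 1 (meridians true) and k = cos φ₀ / cos φ along parallels.
Areal scale = h·k = 1 × cos φ₀ / cos φ; at 60°, h = 1.000, k = 1.873, so h·k = 1.873.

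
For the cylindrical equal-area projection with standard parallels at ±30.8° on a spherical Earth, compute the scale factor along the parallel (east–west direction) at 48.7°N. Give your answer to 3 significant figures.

1.30

A cylindrical equal-area projection with standard parallel φ₀ has meridian scale h = cos φ / cos φ₀ and parallel scale k = cos φ₀ / cos φ (so areas are preserved, h·k = 1).
k = cos 30.8° / cos 48.7° = 0.8590/0.6600 = 1.301.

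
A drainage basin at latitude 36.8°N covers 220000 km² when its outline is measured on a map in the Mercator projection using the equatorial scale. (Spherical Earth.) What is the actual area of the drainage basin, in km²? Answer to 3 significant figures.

141000 km²

For Mercator, h = k = sec φ (a conformal cylindrical projection has a single point scale, 1/cos φ).
Areal scale = k² = sec²φ = 1/cos²(36.8°) = 1/0.8007² = 1.560.
True area = apparent / (areal scale) = 220000 / 1.560 ≈ 141000 km².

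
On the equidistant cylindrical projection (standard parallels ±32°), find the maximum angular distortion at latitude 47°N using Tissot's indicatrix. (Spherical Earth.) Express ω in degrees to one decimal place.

12.5°

With standard parallel φ₀ = 32°, the equirectangular projection gives x = Rλ cos φ₀, y = Rφ, so h = 1 and k = cos 32° / cos φ.
At 47°: h = 1.000, k = 1.243; principal scales a = 1.243, b = 1.000.
sin(ω/2) = (a − b)/(a + b) = 0.2435/2.243 = 0.1085, so ω = 2 arcsin(0.1085) ≈ 12.5°.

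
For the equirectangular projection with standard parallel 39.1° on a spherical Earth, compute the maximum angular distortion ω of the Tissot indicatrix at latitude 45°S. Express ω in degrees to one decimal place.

5.3°

With standard parallel φ₀ = 39.1°, the equirectangular projection gives x = Rλ cos φ₀, y = Rφ, so h = 1 and k = cos 39.1° / cos φ.
At 45°: h = 1.000, k = 1.097; principal scales a = 1.097, b = 1.000.
sin(ω/2) = (a − b)/(a + b) = 0.09750/2.097 = 0.04648, so ω = 2 arcsin(0.04648) ≈ 5.3°.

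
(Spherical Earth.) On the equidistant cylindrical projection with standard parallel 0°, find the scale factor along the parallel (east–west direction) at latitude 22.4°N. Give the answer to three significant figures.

For the equirectangular projection with φ₀ = 0 (plate carrée), h = 1 along meridians and k = sec φ along parallels.
k = 1/cos 22.4° = 1/0.9245 = 1.082.

1.08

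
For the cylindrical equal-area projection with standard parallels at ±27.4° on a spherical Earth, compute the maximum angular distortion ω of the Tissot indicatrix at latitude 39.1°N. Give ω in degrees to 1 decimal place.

A cylindrical equal-area projection with standard parallel φ₀ has meridian scale h = cos φ / cos φ₀ and parallel scale k = cos φ₀ / cos φ (so areas are preserved, h·k = 1).
At 39.1°: h = 0.8741, k = 1.144; principal scales a = 1.144, b = 0.8741.
sin(ω/2) = (a − b)/(a + b) = 0.2699/2.018 = 0.1337, so ω = 2 arcsin(0.1337) ≈ 15.4°.

15.4°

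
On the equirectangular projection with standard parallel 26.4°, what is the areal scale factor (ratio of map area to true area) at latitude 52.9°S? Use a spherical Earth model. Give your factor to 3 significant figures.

1.48

With standard parallel φ₀ = 26.4°, the equirectangular projection gives x = Rλ cos φ₀, y = Rφ, so h = 1 and k = cos 26.4° / cos φ.
Areal scale = h·k = 1 × cos φ₀ / cos φ; at 52.9°, h = 1.000, k = 1.485, so h·k = 1.485.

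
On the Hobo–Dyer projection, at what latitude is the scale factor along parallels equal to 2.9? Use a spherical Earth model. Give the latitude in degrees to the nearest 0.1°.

Hobo–Dyer is a cylindrical equal-area projection with standard parallels at ±37.5°. A cylindrical equal-area projection with standard parallel φ₀ has meridian scale h = cos φ / cos φ₀ and parallel scale k = cos φ₀ / cos φ (so areas are preserved, h·k = 1).
k = cos φ₀ / cos φ = 2.9  ⇒  cos φ = cos 37.5° / 2.9 = 0.2736.
φ = arccos(0.2736) ≈ 74.1°.

74.1°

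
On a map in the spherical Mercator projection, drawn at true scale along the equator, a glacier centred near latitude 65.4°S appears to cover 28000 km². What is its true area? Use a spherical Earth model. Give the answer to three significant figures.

4850 km²

For Mercator, h = k = sec φ (a conformal cylindrical projection has a single point scale, 1/cos φ).
Areal scale = k² = sec²φ = 1/cos²(65.4°) = 1/0.4163² = 5.771.
True area = apparent / (areal scale) = 28000 / 5.771 ≈ 4850 km².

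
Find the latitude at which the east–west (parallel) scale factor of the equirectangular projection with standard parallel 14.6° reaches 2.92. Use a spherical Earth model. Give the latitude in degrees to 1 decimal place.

With standard parallel φ₀ = 14.6°, the equirectangular projection gives x = Rλ cos φ₀, y = Rφ, so h = 1 and k = cos 14.6° / cos φ.
k = cos φ₀ / cos φ = 2.92  ⇒  cos φ = cos 14.6° / 2.92 = 0.3314.
φ = arccos(0.3314) ≈ 70.6°.

70.6°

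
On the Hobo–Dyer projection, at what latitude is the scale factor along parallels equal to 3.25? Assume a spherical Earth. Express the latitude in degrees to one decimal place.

75.9°

Hobo–Dyer is a cylindrical equal-area projection with standard parallels at ±37.5°. For cylindrical equal-area with standard parallel φ₀, h = cos φ / cos φ₀ and k = cos φ₀ / cos φ, so h·k = 1.
k = cos φ₀ / cos φ = 3.25  ⇒  cos φ = cos 37.5° / 3.25 = 0.2441.
φ = arccos(0.2441) ≈ 75.9°.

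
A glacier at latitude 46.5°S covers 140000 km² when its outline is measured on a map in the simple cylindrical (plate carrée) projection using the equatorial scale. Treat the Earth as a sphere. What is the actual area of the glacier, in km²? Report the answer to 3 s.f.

Plate carrée maps x = Rλ, y = Rφ. The meridian scale is h = 1 and the parallel scale is k = 1/cos φ = sec φ.
Areal scale = h·k = 1 × sec φ; at 46.5°, h = 1.000, k = 1.453, so h·k = 1.453.
True area = apparent / (areal scale) = 140000 / 1.453 ≈ 96400 km².

96400 km²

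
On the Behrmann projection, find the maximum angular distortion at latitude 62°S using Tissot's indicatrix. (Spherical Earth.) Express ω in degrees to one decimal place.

The Behrmann projection is cylindrical equal-area with φ₀ = 30°. Cylindrical equal-area (φ₀ = 30°): h = cos φ / cos 30° along meridians, k = cos 30° / cos φ along parallels; h·k = 1.
At 62°: h = 0.5421, k = 1.845; principal scales a = 1.845, b = 0.5421.
sin(ω/2) = (a − b)/(a + b) = 1.303/2.387 = 0.5457, so ω = 2 arcsin(0.5457) ≈ 66.2°.

66.2°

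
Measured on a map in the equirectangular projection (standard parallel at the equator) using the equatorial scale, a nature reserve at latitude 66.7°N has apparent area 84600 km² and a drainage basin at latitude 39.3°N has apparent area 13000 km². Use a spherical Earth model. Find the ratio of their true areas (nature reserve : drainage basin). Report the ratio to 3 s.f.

On the plate carrée, areal scale = h·k = 1 × sec φ, so true area = apparent × cos φ.
True area of nature reserve: 84600 × cos(66.7°) = 84600 × 0.3955 = 33460 km².
True area of drainage basin: 13000 × cos(39.3°) = 13000 × 0.7738 = 10060 km².
Ratio = 33460 / 10060 ≈ 3.33.

3.33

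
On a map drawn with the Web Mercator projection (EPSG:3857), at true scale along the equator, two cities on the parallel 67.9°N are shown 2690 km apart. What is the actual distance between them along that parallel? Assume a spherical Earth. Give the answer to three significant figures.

Mercator is conformal, so the point scale is isotropic: h = k = sec φ = 1/cos φ.
Along the parallel at 67.9°, map distances are exaggerated by k = sec 67.9° = 2.658.
True distance = 2690 / 2.658 = 2690 × cos 67.9° ≈ 1010 km.

1010 km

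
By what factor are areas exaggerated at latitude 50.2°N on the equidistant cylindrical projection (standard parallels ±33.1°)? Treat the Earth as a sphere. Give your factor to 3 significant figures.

1.31

The equidistant cylindrical projection with φ₀ = 33.1° has h = 1 (meridians true) and k = cos φ₀ / cos φ along parallels.
Areal scale = h·k = 1 × cos φ₀ / cos φ; at 50.2°, h = 1.000, k = 1.309, so h·k = 1.309.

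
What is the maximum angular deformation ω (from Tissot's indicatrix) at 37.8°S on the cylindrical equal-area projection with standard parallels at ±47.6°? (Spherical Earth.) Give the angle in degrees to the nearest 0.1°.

18.1°

For cylindrical equal-area with standard parallel φ₀, h = cos φ / cos φ₀ and k = cos φ₀ / cos φ, so h·k = 1.
At 37.8°: h = 1.172, k = 0.8534; principal scales a = 1.172, b = 0.8534.
sin(ω/2) = (a − b)/(a + b) = 0.3184/2.025 = 0.1572, so ω = 2 arcsin(0.1572) ≈ 18.1°.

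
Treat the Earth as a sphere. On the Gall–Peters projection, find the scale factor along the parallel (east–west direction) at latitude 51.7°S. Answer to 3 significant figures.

Gall–Peters is a cylindrical equal-area projection with standard parallels at ±45°. A cylindrical equal-area projection with standard parallel φ₀ has meridian scale h = cos φ / cos φ₀ and parallel scale k = cos φ₀ / cos φ (so areas are preserved, h·k = 1).
k = cos 45° / cos 51.7° = 0.7071/0.6198 = 1.141.

1.14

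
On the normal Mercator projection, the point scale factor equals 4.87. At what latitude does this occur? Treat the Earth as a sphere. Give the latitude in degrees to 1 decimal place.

78.2°

Mercator scale is k = sec φ = 1/cos φ.
1/cos φ = 4.87  ⇒  cos φ = 0.2053  ⇒  φ = arccos(0.2053) ≈ 78.2°.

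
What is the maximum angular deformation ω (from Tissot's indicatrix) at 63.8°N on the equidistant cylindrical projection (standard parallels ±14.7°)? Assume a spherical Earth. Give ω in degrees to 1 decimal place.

43.8°

The equidistant cylindrical projection with φ₀ = 14.7° has h = 1 (meridians true) and k = cos φ₀ / cos φ along parallels.
At 63.8°: h = 1.000, k = 2.191; principal scales a = 2.191, b = 1.000.
sin(ω/2) = (a − b)/(a + b) = 1.191/3.191 = 0.3732, so ω = 2 arcsin(0.3732) ≈ 43.8°.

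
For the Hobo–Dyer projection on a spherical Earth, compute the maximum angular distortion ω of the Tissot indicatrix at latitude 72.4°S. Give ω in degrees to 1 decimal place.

96.5°

The Hobo–Dyer projection is cylindrical equal-area with φ₀ = 37.5°. A cylindrical equal-area projection with standard parallel φ₀ has meridian scale h = cos φ / cos φ₀ and parallel scale k = cos φ₀ / cos φ (so areas are preserved, h·k = 1).
At 72.4°: h = 0.3811, k = 2.624; principal scales a = 2.624, b = 0.3811.
sin(ω/2) = (a − b)/(a + b) = 2.243/3.005 = 0.7463, so ω = 2 arcsin(0.7463) ≈ 96.5°.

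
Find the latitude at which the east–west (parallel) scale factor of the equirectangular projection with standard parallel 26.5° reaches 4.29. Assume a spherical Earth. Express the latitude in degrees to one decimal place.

The equidistant cylindrical projection with φ₀ = 26.5° has h = 1 (meridians true) and k = cos φ₀ / cos φ along parallels.
k = cos φ₀ / cos φ = 4.29  ⇒  cos φ = cos 26.5° / 4.29 = 0.2086.
φ = arccos(0.2086) ≈ 78.0°.

78.0°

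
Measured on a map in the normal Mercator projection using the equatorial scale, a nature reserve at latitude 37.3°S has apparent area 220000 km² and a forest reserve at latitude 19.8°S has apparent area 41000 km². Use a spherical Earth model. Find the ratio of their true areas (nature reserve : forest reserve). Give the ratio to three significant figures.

3.84

Mercator's areal exaggeration is sec²φ; hence true area = (apparent area) · cos²φ.
True area of nature reserve: 220000 × cos²(37.3°) = 220000 × 0.6328 = 139200 km².
True area of forest reserve: 41000 × cos²(19.8°) = 41000 × 0.8853 = 36300 km².
Ratio = 139200 / 36300 ≈ 3.84.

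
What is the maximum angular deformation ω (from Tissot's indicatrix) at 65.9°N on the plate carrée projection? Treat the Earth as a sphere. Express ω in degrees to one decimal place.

In the plate carrée (x = Rλ, y = Rφ), meridians are true-scale (h = 1) and parallels are stretched by k = sec φ.
At 65.9°: h = 1.000, k = 2.449; principal scales a = 2.449, b = 1.000.
sin(ω/2) = (a − b)/(a + b) = 1.449/3.449 = 0.4201, so ω = 2 arcsin(0.4201) ≈ 49.7°.

49.7°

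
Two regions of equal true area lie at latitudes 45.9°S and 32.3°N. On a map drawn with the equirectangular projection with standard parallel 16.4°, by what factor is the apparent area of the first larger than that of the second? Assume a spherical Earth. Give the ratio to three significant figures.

The equidistant cylindrical projection with φ₀ = 16.4° has h = 1 (meridians true) and k = cos φ₀ / cos φ along parallels.
Areal scale at 45.9°: h·k = 1.000 × 1.378 = 1.378.
Areal scale at 32.3°: h·k = 1.000 × 1.135 = 1.135.
Ratio = 1.378/1.135 ≈ 1.21.

1.21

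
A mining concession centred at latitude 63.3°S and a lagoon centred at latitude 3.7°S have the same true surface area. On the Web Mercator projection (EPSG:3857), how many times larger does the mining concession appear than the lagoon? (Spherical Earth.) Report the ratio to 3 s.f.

4.93

On Mercator, area is exaggerated by sec²φ = 1/cos²φ.
At 63.3°: sec²(63.3°) = 1/0.4493² = 4.953.
At 3.7°: sec²(3.7°) = 1/0.9979² = 1.004.
Ratio = 4.953/1.004 = cos²(3.7°)/cos²(63.3°) ≈ 4.93.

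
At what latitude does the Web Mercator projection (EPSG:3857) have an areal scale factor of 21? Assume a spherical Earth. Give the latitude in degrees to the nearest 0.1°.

Mercator areal scale is sec²φ.
sec²φ = 21  ⇒  cos²φ = 0.04762  ⇒  cos φ = 0.2182.
φ = arccos(0.2182) ≈ 77.4°.

77.4°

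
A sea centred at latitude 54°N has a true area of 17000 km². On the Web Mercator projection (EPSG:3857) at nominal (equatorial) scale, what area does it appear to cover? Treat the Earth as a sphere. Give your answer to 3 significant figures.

49200 km²

For Mercator, h = k = sec φ (a conformal cylindrical projection has a single point scale, 1/cos φ).
Areal scale = k² = sec²φ = 1/cos²(54°) = 1/0.5878² = 2.894.
Apparent area = 17000 × 2.894 ≈ 49200 km².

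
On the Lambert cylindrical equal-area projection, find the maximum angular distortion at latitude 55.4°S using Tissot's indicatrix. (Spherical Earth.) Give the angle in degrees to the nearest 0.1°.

The Lambert cylindrical equal-area projection is the cylindrical equal-area projection with its standard parallel at the equator (φ₀ = 0). Cylindrical equal-area (φ₀ = 0°): h = cos φ / cos 0° along meridians, k = cos 0° / cos φ along parallels; h·k = 1.
At 55.4°: h = 0.5678, k = 1.761; principal scales a = 1.761, b = 0.5678.
sin(ω/2) = (a − b)/(a + b) = 1.193/2.329 = 0.5123, so ω = 2 arcsin(0.5123) ≈ 61.6°.

61.6°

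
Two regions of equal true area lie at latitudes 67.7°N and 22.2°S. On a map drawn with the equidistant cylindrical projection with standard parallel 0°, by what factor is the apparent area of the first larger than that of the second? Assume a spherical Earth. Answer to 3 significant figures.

Plate carrée maps x = Rλ, y = Rφ. The meridian scale is h = 1 and the parallel scale is k = 1/cos φ = sec φ.
Areal scale at 67.7°: h·k = 1.000 × 2.635 = 2.635.
Areal scale at 22.2°: h·k = 1.000 × 1.080 = 1.080.
Ratio = 2.635/1.080 ≈ 2.44.

2.44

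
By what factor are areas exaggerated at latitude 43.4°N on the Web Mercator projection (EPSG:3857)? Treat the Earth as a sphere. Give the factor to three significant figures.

The Mercator projection is conformal; its linear scale factor is the same in every direction and equals sec φ = 1/cos φ.
Areal scale = k² = sec²φ = 1/cos²(43.4°) = 1/0.7266² = 1.894.

1.89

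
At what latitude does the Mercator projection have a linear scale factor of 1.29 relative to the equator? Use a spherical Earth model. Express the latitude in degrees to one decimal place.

39.2°

Mercator scale is k = sec φ = 1/cos φ.
1/cos φ = 1.29  ⇒  cos φ = 0.7752  ⇒  φ = arccos(0.7752) ≈ 39.2°.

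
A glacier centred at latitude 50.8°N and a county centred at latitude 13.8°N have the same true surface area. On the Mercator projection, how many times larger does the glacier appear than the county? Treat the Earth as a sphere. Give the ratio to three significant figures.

2.36

On Mercator, area is exaggerated by sec²φ = 1/cos²φ.
At 50.8°: sec²(50.8°) = 1/0.6320² = 2.503.
At 13.8°: sec²(13.8°) = 1/0.9711² = 1.060.
Ratio = 2.503/1.060 = cos²(13.8°)/cos²(50.8°) ≈ 2.36.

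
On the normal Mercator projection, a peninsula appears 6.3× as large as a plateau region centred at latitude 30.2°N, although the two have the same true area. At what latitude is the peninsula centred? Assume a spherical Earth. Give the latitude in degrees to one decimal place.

Mercator areal scale is sec²φ, so apparent-area ratio = sec²φ₁ / sec²φ₂ = cos²φ₂ / cos²φ₁.
cos²φ₂ / cos²φ₁ = 6.3  ⇒  cos φ₁ = cos 30.2° / √6.3 = 0.8643/2.510 = 0.3443.
φ₁ = arccos(0.3443) ≈ 69.9°.

69.9°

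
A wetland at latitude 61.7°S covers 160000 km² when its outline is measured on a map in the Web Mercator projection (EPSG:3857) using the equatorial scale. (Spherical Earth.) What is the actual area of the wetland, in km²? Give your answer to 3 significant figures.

36000 km²

For Mercator, h = k = sec φ (a conformal cylindrical projection has a single point scale, 1/cos φ).
Areal scale = k² = sec²φ = 1/cos²(61.7°) = 1/0.4741² = 4.449.
True area = apparent / (areal scale) = 160000 / 4.449 ≈ 36000 km².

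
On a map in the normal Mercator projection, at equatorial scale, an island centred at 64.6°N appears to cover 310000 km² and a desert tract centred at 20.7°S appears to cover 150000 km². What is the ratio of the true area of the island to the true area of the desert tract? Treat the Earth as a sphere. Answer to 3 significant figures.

0.435

On Mercator the areal scale is sec²φ, so true area = apparent × cos²φ.
True area of island: 310000 × cos²(64.6°) = 310000 × 0.1840 = 57040 km².
True area of desert tract: 150000 × cos²(20.7°) = 150000 × 0.8751 = 131300 km².
Ratio = 57040 / 131300 ≈ 0.435.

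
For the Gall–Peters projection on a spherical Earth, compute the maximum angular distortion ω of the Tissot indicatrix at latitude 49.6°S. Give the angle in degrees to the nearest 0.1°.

The Gall–Peters projection is cylindrical equal-area with φ₀ = 45°. For cylindrical equal-area with standard parallel φ₀, h = cos φ / cos φ₀ and k = cos φ₀ / cos φ, so h·k = 1.
At 49.6°: h = 0.9166, k = 1.091; principal scales a = 1.091, b = 0.9166.
sin(ω/2) = (a − b)/(a + b) = 0.1744/2.008 = 0.08689, so ω = 2 arcsin(0.08689) ≈ 10.0°.

10.0°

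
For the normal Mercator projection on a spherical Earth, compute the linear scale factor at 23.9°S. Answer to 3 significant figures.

1.09

For Mercator, h = k = sec φ (a conformal cylindrical projection has a single point scale, 1/cos φ).
k = 1/cos 23.9° = 1/0.9143 = 1.094.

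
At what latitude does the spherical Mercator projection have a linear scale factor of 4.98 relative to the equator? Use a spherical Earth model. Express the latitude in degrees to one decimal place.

78.4°

Mercator scale is k = sec φ = 1/cos φ.
1/cos φ = 4.98  ⇒  cos φ = 0.2008  ⇒  φ = arccos(0.2008) ≈ 78.4°.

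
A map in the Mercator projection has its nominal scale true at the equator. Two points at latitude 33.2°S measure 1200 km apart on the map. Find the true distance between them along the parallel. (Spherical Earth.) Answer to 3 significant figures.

1000 km

The Mercator projection is conformal; its linear scale factor is the same in every direction and equals sec φ = 1/cos φ.
Along the parallel at 33.2°, map distances are exaggerated by k = sec 33.2° = 1.195.
True distance = 1200 / 1.195 = 1200 × cos 33.2° ≈ 1000 km.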